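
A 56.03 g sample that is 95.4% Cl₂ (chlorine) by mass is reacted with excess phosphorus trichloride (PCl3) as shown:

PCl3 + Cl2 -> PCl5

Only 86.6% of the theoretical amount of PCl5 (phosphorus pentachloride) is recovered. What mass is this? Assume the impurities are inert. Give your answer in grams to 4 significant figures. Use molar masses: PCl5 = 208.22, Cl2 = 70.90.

135.9 g

Pure Cl2 available = 56.03 g × 0.954 = 53.453 g.
n(Cl2) = 53.453 g / 70.90 g/mol = 0.75392 mol.
From the equation the Cl2:PCl5 mole ratio is 1:1, so n(PCl5) = 0.75392 × 1/1 = 0.75392 mol.
Mass of PCl5 = 0.75392 mol × 208.22 g/mol = 156.98 g.
Actual mass collected = 156.98 g × 0.866 = 135.94 g.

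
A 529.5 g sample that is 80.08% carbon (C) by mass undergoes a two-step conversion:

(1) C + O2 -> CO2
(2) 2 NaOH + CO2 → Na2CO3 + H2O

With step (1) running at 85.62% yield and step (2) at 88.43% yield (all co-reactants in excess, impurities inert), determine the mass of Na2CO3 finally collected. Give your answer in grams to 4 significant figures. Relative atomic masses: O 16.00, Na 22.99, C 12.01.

Pure C = 529.5 × 0.8008 = 424.02 g.
M(C) = 12.01 g/mol.
M(Na2CO3) = 2(22.99) + 12.01 + 3(16.00) = 105.99 g/mol.
n(C) = 424.02 / 12.01 = 35.306 mol.
Step 1 (C:CO2 = 1:1): theoretical n(CO2) = 35.306 mol; at 85.62% yield, n(CO2) = 30.229 mol.
Step 2 (CO2:Na2CO3 = 1:1): theoretical n(Na2CO3) = 30.229 mol, so theoretical mass = 30.229 × 105.99 = 3204.0 g.
At 88.43% yield, actual mass of Na2CO3 = 3204.0 × 0.8843 = 2833.3 g.

2833 g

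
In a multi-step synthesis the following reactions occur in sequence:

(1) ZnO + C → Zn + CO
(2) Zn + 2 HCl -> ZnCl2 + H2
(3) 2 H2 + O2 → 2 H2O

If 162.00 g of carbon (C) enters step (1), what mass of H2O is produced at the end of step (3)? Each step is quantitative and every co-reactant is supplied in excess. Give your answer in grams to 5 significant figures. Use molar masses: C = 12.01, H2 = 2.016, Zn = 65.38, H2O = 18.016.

n(C) = 162.00 / 12.01 = 13.4888 mol.
Reaction (1): C→Zn ratio 1:1 ⇒ n(Zn) = 13.4888 mol.
Reaction (2): Zn→H2 ratio 1:1 ⇒ n(H2) = 13.4888 mol.
Reaction (3): H2→H2O ratio 2:2 ⇒ n(H2O) = 13.4888 mol.
Mass of H2O = 13.4888 × 18.016 = 243.013 g.

243.01 g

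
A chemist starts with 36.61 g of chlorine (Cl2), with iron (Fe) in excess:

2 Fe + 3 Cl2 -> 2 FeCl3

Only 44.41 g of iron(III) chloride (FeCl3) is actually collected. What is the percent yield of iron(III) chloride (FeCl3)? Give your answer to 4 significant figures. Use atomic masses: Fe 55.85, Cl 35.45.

M(Cl2) = 2(35.45) = 70.90 g/mol.
M(FeCl3) = 55.85 + 3(35.45) = 162.20 g/mol.
n(Cl2) = 36.610 g / 70.90 g/mol = 0.51636 mol.
From the equation the Cl2:FeCl3 mole ratio is 3:2, so n(FeCl3) = 0.51636 × 2/3 = 0.34424 mol.
Mass of FeCl3 = 0.34424 mol × 162.20 g/mol = 55.836 g.
This is the theoretical yield. Percent yield = 44.41 g / 55.836 g × 100% = 79.537%.

79.54 %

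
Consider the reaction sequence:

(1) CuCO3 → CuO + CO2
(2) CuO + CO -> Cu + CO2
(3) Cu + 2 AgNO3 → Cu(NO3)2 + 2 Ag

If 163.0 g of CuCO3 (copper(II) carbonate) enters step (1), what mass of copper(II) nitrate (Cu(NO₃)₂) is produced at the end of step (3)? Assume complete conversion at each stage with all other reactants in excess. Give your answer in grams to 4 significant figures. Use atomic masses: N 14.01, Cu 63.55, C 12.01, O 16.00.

M(CuCO3) = 63.55 + 12.01 + 3(16.00) = 123.56 g/mol.
M(Cu(NO3)2) = 63.55 + 2(14.01) + 6(16.00) = 187.57 g/mol.
n(CuCO3) = 163.0 / 123.56 = 1.3192 mol.
Reaction (1): CuCO3→CuO ratio 1:1 ⇒ n(CuO) = 1.3192 mol.
Reaction (2): CuO→Cu ratio 1:1 ⇒ n(Cu) = 1.3192 mol.
Reaction (3): Cu→Cu(NO3)2 ratio 1:1 ⇒ n(Cu(NO3)2) = 1.3192 mol.
Mass of Cu(NO3)2 = 1.3192 × 187.57 = 247.44 g.

247.4 g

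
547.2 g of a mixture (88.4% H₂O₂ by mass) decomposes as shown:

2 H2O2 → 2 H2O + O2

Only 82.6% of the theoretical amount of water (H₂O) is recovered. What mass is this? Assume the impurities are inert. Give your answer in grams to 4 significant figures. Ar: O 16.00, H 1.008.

211.6 g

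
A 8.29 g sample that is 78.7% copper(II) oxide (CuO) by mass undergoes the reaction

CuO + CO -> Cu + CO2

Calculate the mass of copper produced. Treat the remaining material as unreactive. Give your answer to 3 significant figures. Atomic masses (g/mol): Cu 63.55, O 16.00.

Mass of pure CuO = 8.29 g × 0.787 = 6.524 g.
M(CuO) = 63.55 + 16.00 = 79.55 g/mol.
M(Cu) = 63.55 g/mol.
n(CuO) = 6.524 g / 79.55 g/mol = 0.08201 mol.
From the equation the CuO:Cu mole ratio is 1:1, so n(Cu) = 0.08201 × 1/1 = 0.08201 mol.
Mass of Cu = 0.08201 mol × 63.55 g/mol = 5.212 g.

5.21 g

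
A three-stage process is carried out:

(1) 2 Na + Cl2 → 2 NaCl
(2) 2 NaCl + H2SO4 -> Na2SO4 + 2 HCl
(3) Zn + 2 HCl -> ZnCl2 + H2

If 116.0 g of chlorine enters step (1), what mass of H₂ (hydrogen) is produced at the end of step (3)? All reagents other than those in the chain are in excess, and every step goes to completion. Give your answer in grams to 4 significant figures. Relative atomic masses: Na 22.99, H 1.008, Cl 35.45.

3.298 g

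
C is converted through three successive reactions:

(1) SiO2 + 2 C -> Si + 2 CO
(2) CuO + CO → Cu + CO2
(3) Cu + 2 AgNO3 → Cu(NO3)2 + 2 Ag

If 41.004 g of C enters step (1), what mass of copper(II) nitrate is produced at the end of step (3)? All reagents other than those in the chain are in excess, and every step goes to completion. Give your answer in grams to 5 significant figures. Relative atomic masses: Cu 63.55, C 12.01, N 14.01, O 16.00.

M(C) = 12.01 g/mol.
M(Cu(NO3)2) = 63.55 + 2(14.01) + 6(16.00) = 187.57 g/mol.
n(C) = 41.004 / 12.01 = 3.41415 mol.
Reaction (1): C→CO ratio 2:2 ⇒ n(CO) = 3.41415 mol.
Reaction (2): CO→Cu ratio 1:1 ⇒ n(Cu) = 3.41415 mol.
Reaction (3): Cu→Cu(NO3)2 ratio 1:1 ⇒ n(Cu(NO3)2) = 3.41415 mol.
Mass of Cu(NO3)2 = 3.41415 × 187.57 = 640.393 g.

640.39 g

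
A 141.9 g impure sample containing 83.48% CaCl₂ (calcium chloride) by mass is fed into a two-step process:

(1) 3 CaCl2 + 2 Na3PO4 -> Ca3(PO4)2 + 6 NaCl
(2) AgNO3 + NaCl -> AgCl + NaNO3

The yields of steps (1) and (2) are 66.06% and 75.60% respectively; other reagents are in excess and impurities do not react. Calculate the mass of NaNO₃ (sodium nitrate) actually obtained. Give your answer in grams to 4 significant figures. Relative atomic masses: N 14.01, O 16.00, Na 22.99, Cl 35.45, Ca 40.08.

Pure CaCl2 = 141.9 × 0.8348 = 118.46 g.
M(CaCl2) = 40.08 + 2(35.45) = 110.98 g/mol.
M(NaNO3) = 22.99 + 14.01 + 3(16.00) = 85.00 g/mol.
n(CaCl2) = 118.46 / 110.98 = 1.0674 mol.
Step 1 (CaCl2:NaCl = 3:6): theoretical n(NaCl) = 2.1348 mol; at 66.06% yield, n(NaCl) = 1.4102 mol.
Step 2 (NaCl:NaNO3 = 1:1): theoretical n(NaNO3) = 1.4102 mol, so theoretical mass = 1.4102 × 85.00 = 119.87 g.
At 75.60% yield, actual mass of NaNO3 = 119.87 × 0.7560 = 90.621 g.

90.62 g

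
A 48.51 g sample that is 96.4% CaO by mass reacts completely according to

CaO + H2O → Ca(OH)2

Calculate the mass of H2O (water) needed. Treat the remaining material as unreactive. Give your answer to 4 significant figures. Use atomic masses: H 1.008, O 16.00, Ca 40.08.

Mass of pure CaO = 48.51 g × 0.964 = 46.764 g.
M(CaO) = 40.08 + 16.00 = 56.08 g/mol.
M(H2O) = 2(1.008) + 16.00 = 18.016 g/mol.
n(CaO) = 46.764 g / 56.08 g/mol = 0.83387 mol.
From the equation the CaO:H2O mole ratio is 1:1, so n(H2O) = 0.83387 × 1/1 = 0.83387 mol.
Mass of H2O = 0.83387 mol × 18.016 g/mol = 15.023 g.

15.02 g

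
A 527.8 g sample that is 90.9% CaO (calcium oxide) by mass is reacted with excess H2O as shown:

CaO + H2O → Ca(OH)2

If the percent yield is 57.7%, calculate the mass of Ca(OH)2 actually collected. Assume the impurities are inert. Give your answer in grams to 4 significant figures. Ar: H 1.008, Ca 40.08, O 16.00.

365.8 g

Pure CaO available = 527.8 g × 0.909 = 479.77 g.
M(CaO) = 40.08 + 16.00 = 56.08 g/mol.
M(Ca(OH)2) = 40.08 + 2(16.00) + 2(1.008) = 74.096 g/mol.
n(CaO) = 479.77 g / 56.08 g/mol = 8.5551 mol.
From the equation the CaO:Ca(OH)2 mole ratio is 1:1, so n(Ca(OH)2) = 8.5551 × 1/1 = 8.5551 mol.
Mass of Ca(OH)2 = 8.5551 mol × 74.096 g/mol = 633.90 g.
Actual mass collected = 633.90 g × 0.577 = 365.76 g.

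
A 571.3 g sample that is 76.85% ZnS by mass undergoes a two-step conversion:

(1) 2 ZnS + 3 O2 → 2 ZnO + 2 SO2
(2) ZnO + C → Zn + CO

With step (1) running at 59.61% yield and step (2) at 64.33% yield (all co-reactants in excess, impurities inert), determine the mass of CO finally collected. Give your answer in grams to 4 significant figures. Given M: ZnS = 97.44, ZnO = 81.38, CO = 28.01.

Pure ZnS = 571.3 × 0.7685 = 439.04 g.
n(ZnS) = 439.04 / 97.44 = 4.5058 mol.
Step 1 (ZnS:ZnO = 2:2): theoretical n(ZnO) = 4.5058 mol; at 59.61% yield, n(ZnO) = 2.6859 mol.
Step 2 (ZnO:CO = 1:1): theoretical n(CO) = 2.6859 mol, so theoretical mass = 2.6859 × 28.01 = 75.232 g.
At 64.33% yield, actual mass of CO = 75.232 × 0.6433 = 48.397 g.

48.40 g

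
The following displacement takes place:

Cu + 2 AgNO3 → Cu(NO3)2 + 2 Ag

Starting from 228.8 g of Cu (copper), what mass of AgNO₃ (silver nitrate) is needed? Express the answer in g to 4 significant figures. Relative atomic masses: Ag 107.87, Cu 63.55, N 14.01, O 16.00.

1223 g

M(Cu) = 63.55 g/mol.
M(AgNO3) = 107.87 + 14.01 + 3(16.00) = 169.88 g/mol.
n(Cu) = 228.80 g / 63.55 g/mol = 3.6003 mol.
From the equation the Cu:AgNO3 mole ratio is 1:2, so n(AgNO3) = 3.6003 × 2/1 = 7.2006 mol.
Mass of AgNO3 = 7.2006 mol × 169.88 g/mol = 1223.2 g.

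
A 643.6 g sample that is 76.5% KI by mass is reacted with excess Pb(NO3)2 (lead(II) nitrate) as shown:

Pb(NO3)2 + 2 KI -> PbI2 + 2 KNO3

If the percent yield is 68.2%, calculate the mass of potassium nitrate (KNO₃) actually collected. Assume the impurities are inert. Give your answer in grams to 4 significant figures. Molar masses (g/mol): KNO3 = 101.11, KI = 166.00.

Pure KI available = 643.6 g × 0.765 = 492.35 g.
n(KI) = 492.35 g / 166.00 g/mol = 2.9660 mol.
From the equation the KI:KNO3 mole ratio is 2:2, so n(KNO3) = 2.9660 × 2/2 = 2.9660 mol.
Mass of KNO3 = 2.9660 mol × 101.11 g/mol = 299.89 g.
Actual mass collected = 299.89 g × 0.682 = 204.53 g.

204.5 g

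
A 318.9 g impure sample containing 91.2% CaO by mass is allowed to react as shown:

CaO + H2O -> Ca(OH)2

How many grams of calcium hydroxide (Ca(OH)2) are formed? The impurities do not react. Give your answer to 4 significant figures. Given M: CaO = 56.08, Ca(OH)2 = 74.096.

384.3 g

Mass of pure CaO = 318.9 g × 0.912 = 290.84 g.
n(CaO) = 290.84 g / 56.08 g/mol = 5.1861 mol.
From the equation the CaO:Ca(OH)2 mole ratio is 1:1, so n(Ca(OH)2) = 5.1861 × 1/1 = 5.1861 mol.
Mass of Ca(OH)2 = 5.1861 mol × 74.096 g/mol = 384.27 g.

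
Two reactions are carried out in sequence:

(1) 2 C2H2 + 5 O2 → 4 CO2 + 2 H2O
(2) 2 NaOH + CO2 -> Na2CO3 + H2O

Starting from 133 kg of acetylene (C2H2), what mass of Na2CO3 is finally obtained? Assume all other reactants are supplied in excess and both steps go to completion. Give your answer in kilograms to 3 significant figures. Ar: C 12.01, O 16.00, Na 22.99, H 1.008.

1080 kg

M(C2H2) = 2(12.01) + 2(1.008) = 26.036 g/mol.
M(Na2CO3) = 2(22.99) + 12.01 + 3(16.00) = 105.99 g/mol.
133 kg = 133000 g.
n(C2H2) = 133000 / 26.036 = 5108 mol.
Step 1 gives a 2:4 ratio of C2H2 to CO2, so n(CO2) = 10220 mol.
In step 2 the CO2:Na2CO3 ratio is 1:1, so n(Na2CO3) = 10220 mol.
Mass of Na2CO3 = 10220 × 105.99 = 1.083 × 10^6 g = 1080 kg.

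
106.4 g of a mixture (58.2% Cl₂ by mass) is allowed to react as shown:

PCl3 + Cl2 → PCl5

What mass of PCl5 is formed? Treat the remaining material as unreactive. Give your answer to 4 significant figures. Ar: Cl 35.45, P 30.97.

181.9 g

Mass of pure Cl2 = 106.4 g × 0.582 = 61.925 g.
M(Cl2) = 2(35.45) = 70.90 g/mol.
M(PCl5) = 30.97 + 5(35.45) = 208.22 g/mol.
n(Cl2) = 61.925 g / 70.90 g/mol = 0.87341 mol.
From the equation the Cl2:PCl5 mole ratio is 1:1, so n(PCl5) = 0.87341 × 1/1 = 0.87341 mol.
Mass of PCl5 = 0.87341 mol × 208.22 g/mol = 181.86 g.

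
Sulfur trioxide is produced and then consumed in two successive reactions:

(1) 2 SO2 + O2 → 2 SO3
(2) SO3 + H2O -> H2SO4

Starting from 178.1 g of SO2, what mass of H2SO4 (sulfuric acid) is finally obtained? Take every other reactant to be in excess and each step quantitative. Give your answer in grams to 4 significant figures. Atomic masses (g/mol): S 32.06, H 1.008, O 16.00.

272.7 g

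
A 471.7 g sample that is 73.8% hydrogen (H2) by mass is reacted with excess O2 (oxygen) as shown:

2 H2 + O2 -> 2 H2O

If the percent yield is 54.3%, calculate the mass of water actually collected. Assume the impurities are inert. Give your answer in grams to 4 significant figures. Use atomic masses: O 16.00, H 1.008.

1689 g

Pure H2 available = 471.7 g × 0.738 = 348.11 g.
M(H2) = 2(1.008) = 2.016 g/mol.
M(H2O) = 2(1.008) + 16.00 = 18.016 g/mol.
n(H2) = 348.11 g / 2.016 g/mol = 172.68 mol.
From the equation the H2:H2O mole ratio is 2:2, so n(H2O) = 172.68 × 2/2 = 172.68 mol.
Mass of H2O = 172.68 mol × 18.016 g/mol = 3110.9 g.
Actual mass collected = 3110.9 g × 0.543 = 1689.2 g.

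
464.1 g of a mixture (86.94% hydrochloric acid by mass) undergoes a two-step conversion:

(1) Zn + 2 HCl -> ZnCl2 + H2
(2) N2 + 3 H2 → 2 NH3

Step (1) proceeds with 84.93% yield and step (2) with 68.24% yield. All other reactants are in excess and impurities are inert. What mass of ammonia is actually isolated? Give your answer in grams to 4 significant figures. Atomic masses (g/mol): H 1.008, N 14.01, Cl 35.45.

Pure HCl = 464.1 × 0.8694 = 403.49 g.
M(HCl) = 1.008 + 35.45 = 36.458 g/mol.
M(NH3) = 14.01 + 3(1.008) = 17.034 g/mol.
n(HCl) = 403.49 / 36.458 = 11.067 mol.
Step 1 (HCl:H2 = 2:1): theoretical n(H2) = 5.5336 mol; at 84.93% yield, n(H2) = 4.6997 mol.
Step 2 (H2:NH3 = 3:2): theoretical n(NH3) = 3.1331 mol, so theoretical mass = 3.1331 × 17.034 = 53.370 g.
At 68.24% yield, actual mass of NH3 = 53.370 × 0.6824 = 36.419 g.

36.42 g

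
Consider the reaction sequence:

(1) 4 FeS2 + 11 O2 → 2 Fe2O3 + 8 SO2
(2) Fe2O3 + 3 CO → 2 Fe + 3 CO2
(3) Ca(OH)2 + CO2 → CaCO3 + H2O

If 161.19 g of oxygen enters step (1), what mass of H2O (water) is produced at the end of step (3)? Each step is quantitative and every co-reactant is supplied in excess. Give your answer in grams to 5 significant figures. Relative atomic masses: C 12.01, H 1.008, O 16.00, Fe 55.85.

49.500 g

M(O2) = 2(16.00) = 32.00 g/mol.
M(H2O) = 2(1.008) + 16.00 = 18.016 g/mol.
n(O2) = 161.19 / 32.00 = 5.03719 mol.
Reaction (1): O2→Fe2O3 ratio 11:2 ⇒ n(Fe2O3) = 0.915852 mol.
Reaction (2): Fe2O3→CO2 ratio 1:3 ⇒ n(CO2) = 2.74756 mol.
Reaction (3): CO2→H2O ratio 1:1 ⇒ n(H2O) = 2.74756 mol.
Mass of H2O = 2.74756 × 18.016 = 49.5000 g.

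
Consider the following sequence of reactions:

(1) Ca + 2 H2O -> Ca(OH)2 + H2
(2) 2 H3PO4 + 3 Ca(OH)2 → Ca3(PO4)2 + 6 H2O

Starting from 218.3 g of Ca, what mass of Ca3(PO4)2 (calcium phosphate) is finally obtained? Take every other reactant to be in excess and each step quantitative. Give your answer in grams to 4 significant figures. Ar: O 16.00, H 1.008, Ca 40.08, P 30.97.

M(Ca) = 40.08 g/mol.
M(Ca3(PO4)2) = 3(40.08) + 2(30.97) + 8(16.00) = 310.18 g/mol.
n(Ca) = 218.30 / 40.08 = 5.4466 mol.
Step 1 gives a 1:1 ratio of Ca to Ca(OH)2, so n(Ca(OH)2) = 5.4466 mol.
In step 2 the Ca(OH)2:Ca3(PO4)2 ratio is 3:1, so n(Ca3(PO4)2) = 1.8155 mol.
Mass of Ca3(PO4)2 = 1.8155 × 310.18 = 563.14 g.

563.1 g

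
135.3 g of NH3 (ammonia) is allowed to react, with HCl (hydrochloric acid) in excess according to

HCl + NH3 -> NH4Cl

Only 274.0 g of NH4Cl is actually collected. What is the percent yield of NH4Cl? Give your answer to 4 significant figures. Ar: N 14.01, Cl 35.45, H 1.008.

64.49 %

M(NH3) = 14.01 + 3(1.008) = 17.034 g/mol.
M(NH4Cl) = 14.01 + 4(1.008) + 35.45 = 53.492 g/mol.
n(NH3) = 135.30 g / 17.034 g/mol = 7.9429 mol.
From the equation the NH3:NH4Cl mole ratio is 1:1, so n(NH4Cl) = 7.9429 × 1/1 = 7.9429 mol.
Mass of NH4Cl = 7.9429 mol × 53.492 g/mol = 424.88 g.
This is the theoretical yield. Percent yield = 274.0 g / 424.88 g × 100% = 64.488%.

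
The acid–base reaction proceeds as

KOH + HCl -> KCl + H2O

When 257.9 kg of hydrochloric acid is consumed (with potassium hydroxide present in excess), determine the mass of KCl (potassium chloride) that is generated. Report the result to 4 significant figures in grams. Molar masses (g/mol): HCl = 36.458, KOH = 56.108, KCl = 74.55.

527400 g

Convert: 257.9 kg = 257900 g.
n(HCl) = 257900 g / 36.458 g/mol = 7073.9 mol.
From the equation the HCl:KCl mole ratio is 1:1, so n(KCl) = 7073.9 × 1/1 = 7073.9 mol.
Mass of KCl = 7073.9 mol × 74.55 g/mol = 527360 g.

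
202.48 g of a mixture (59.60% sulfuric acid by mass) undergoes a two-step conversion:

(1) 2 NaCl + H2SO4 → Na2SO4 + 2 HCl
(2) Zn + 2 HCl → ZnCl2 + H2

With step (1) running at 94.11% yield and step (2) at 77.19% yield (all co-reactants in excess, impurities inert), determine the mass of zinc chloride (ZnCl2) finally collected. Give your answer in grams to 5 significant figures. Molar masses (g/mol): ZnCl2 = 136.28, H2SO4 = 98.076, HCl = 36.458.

121.81 g

Pure H2SO4 = 202.48 × 0.5960 = 120.678 g.
n(H2SO4) = 120.678 / 98.076 = 1.23045 mol.
Step 1 (H2SO4:HCl = 1:2): theoretical n(HCl) = 2.46091 mol; at 94.11% yield, n(HCl) = 2.31596 mol.
Step 2 (HCl:ZnCl2 = 2:1): theoretical n(ZnCl2) = 1.15798 mol, so theoretical mass = 1.15798 × 136.28 = 157.810 g.
At 77.19% yield, actual mass of ZnCl2 = 157.810 × 0.7719 = 121.813 g.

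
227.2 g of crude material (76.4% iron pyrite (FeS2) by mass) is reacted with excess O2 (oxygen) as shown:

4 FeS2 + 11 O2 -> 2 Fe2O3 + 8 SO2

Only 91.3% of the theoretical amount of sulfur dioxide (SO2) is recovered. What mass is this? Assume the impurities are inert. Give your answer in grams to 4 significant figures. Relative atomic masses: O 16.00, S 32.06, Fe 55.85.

169.2 g

Pure FeS2 available = 227.2 g × 0.764 = 173.58 g.
M(FeS2) = 55.85 + 2(32.06) = 119.97 g/mol.
M(SO2) = 32.06 + 2(16.00) = 64.06 g/mol.
n(FeS2) = 173.58 g / 119.97 g/mol = 1.4469 mol.
From the equation the FeS2:SO2 mole ratio is 4:8, so n(SO2) = 1.4469 × 8/4 = 2.8937 mol.
Mass of SO2 = 2.8937 mol × 64.06 g/mol = 185.37 g.
Actual mass collected = 185.37 g × 0.913 = 169.25 g.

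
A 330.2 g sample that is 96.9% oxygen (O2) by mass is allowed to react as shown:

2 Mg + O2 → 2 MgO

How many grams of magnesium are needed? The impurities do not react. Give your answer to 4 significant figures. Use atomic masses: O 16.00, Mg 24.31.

486.1 g

Mass of pure O2 = 330.2 g × 0.969 = 319.96 g.
M(O2) = 2(16.00) = 32.00 g/mol.
M(Mg) = 24.31 g/mol.
n(O2) = 319.96 g / 32.00 g/mol = 9.9989 mol.
From the equation the O2:Mg mole ratio is 1:2, so n(Mg) = 9.9989 × 2/1 = 19.998 mol.
Mass of Mg = 19.998 mol × 24.31 g/mol = 486.14 g.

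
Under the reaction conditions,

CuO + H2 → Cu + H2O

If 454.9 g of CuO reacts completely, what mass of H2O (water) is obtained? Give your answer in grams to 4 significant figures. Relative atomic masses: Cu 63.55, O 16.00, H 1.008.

103.0 g

M(CuO) = 63.55 + 16.00 = 79.55 g/mol.
M(H2O) = 2(1.008) + 16.00 = 18.016 g/mol.
n(CuO) = 454.90 g / 79.55 g/mol = 5.7184 mol.
From the equation the CuO:H2O mole ratio is 1:1, so n(H2O) = 5.7184 × 1/1 = 5.7184 mol.
Mass of H2O = 5.7184 mol × 18.016 g/mol = 103.02 g.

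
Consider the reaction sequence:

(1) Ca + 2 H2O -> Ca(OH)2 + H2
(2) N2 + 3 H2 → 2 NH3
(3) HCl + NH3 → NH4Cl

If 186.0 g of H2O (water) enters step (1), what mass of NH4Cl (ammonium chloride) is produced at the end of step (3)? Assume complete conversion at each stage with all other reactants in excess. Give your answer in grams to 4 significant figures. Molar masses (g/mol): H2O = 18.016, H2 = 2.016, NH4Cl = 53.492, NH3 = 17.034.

n(H2O) = 186.0 / 18.016 = 10.324 mol.
Reaction (1): H2O→H2 ratio 2:1 ⇒ n(H2) = 5.1621 mol.
Reaction (2): H2→NH3 ratio 3:2 ⇒ n(NH3) = 3.4414 mol.
Reaction (3): NH3→NH4Cl ratio 1:1 ⇒ n(NH4Cl) = 3.4414 mol.
Mass of NH4Cl = 3.4414 × 53.492 = 184.09 g.

184.1 g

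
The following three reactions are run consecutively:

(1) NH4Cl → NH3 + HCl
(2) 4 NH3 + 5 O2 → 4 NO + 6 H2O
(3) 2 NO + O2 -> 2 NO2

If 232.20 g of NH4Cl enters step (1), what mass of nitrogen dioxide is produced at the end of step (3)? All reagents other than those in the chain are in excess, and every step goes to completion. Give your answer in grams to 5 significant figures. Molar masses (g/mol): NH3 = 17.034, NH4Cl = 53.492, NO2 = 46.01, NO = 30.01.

199.72 g

n(NH4Cl) = 232.20 / 53.492 = 4.34084 mol.
Reaction (1): NH4Cl→NH3 ratio 1:1 ⇒ n(NH3) = 4.34084 mol.
Reaction (2): NH3→NO ratio 4:4 ⇒ n(NO) = 4.34084 mol.
Reaction (3): NO→NO2 ratio 2:2 ⇒ n(NO2) = 4.34084 mol.
Mass of NO2 = 4.34084 × 46.01 = 199.722 g.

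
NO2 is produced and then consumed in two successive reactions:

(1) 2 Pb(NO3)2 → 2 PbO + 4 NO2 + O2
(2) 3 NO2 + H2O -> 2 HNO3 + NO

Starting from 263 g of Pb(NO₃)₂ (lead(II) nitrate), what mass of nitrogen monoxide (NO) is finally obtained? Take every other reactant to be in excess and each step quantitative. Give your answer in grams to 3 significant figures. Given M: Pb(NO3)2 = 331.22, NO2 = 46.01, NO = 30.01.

15.9 g

n(Pb(NO3)2) = 263.0 / 331.22 = 0.7940 mol.
Step 1 gives a 2:4 ratio of Pb(NO3)2 to NO2, so n(NO2) = 1.588 mol.
In step 2 the NO2:NO ratio is 3:1, so n(NO) = 0.5294 mol.
Mass of NO = 0.5294 × 30.01 = 15.89 g.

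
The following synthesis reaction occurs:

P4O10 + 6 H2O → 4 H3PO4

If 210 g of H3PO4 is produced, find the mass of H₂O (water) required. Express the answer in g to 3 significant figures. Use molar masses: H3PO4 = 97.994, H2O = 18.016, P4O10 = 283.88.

57.9 g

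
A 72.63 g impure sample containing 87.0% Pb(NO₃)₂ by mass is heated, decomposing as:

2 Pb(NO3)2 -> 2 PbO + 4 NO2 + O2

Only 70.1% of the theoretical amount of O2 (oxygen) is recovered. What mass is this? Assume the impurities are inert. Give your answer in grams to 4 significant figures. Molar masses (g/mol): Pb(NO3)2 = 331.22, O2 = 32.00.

Pure Pb(NO3)2 available = 72.63 g × 0.870 = 63.188 g.
n(Pb(NO3)2) = 63.188 g / 331.22 g/mol = 0.19077 mol.
From the equation the Pb(NO3)2:O2 mole ratio is 2:1, so n(O2) = 0.19077 × 1/2 = 0.095387 mol.
Mass of O2 = 0.095387 mol × 32.00 g/mol = 3.0524 g.
Actual mass collected = 3.0524 g × 0.701 = 2.1397 g.

2.140 g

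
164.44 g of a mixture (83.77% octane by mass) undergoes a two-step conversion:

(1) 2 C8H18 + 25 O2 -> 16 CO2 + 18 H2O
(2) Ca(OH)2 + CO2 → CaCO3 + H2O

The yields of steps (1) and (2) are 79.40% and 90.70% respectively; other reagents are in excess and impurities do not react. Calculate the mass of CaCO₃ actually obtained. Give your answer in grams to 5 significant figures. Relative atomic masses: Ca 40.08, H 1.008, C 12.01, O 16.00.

695.42 g

Pure C8H18 = 164.44 × 0.8377 = 137.751 g.
M(C8H18) = 8(12.01) + 18(1.008) = 114.224 g/mol.
M(CaCO3) = 40.08 + 12.01 + 3(16.00) = 100.09 g/mol.
n(C8H18) = 137.751 / 114.224 = 1.20598 mol.
Step 1 (C8H18:CO2 = 2:16): theoretical n(CO2) = 9.64781 mol; at 79.40% yield, n(CO2) = 7.66036 mol.
Step 2 (CO2:CaCO3 = 1:1): theoretical n(CaCO3) = 7.66036 mol, so theoretical mass = 7.66036 × 100.09 = 766.725 g.
At 90.70% yield, actual mass of CaCO3 = 766.725 × 0.9070 = 695.420 g.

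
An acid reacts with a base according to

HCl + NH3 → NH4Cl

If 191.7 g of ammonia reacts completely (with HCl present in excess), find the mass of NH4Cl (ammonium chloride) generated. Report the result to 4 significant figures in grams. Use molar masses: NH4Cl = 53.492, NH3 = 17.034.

n(NH3) = 191.70 g / 17.034 g/mol = 11.254 mol.
From the equation the NH3:NH4Cl mole ratio is 1:1, so n(NH4Cl) = 11.254 × 1/1 = 11.254 mol.
Mass of NH4Cl = 11.254 mol × 53.492 g/mol = 602.00 g.

602.0 g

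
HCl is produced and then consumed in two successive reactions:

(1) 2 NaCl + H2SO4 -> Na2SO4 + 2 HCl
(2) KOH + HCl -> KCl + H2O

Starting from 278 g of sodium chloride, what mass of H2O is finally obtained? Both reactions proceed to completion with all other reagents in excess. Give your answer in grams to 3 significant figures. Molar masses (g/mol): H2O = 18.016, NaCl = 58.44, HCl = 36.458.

n(NaCl) = 278.0 / 58.44 = 4.757 mol.
Step 1 gives a 2:2 ratio of NaCl to HCl, so n(HCl) = 4.757 mol.
In step 2 the HCl:H2O ratio is 1:1, so n(H2O) = 4.757 mol.
Mass of H2O = 4.757 × 18.016 = 85.70 g.

85.7 g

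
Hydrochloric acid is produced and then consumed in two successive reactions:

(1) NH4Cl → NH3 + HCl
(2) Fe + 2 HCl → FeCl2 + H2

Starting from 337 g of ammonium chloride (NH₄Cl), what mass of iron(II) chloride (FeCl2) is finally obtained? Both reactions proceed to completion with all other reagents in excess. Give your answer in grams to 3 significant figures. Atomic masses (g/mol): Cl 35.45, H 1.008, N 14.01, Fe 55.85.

M(NH4Cl) = 14.01 + 4(1.008) + 35.45 = 53.492 g/mol.
M(FeCl2) = 55.85 + 2(35.45) = 126.75 g/mol.
n(NH4Cl) = 337.0 / 53.492 = 6.300 mol.
Step 1 gives a 1:1 ratio of NH4Cl to HCl, so n(HCl) = 6.300 mol.
In step 2 the HCl:FeCl2 ratio is 2:1, so n(FeCl2) = 3.150 mol.
Mass of FeCl2 = 3.150 × 126.75 = 399.3 g.

399 g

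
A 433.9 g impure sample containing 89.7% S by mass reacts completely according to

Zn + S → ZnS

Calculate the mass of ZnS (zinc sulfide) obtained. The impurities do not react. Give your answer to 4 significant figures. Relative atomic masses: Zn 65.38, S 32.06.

1183 g

Mass of pure S = 433.9 g × 0.897 = 389.21 g.
M(S) = 32.06 g/mol.
M(ZnS) = 65.38 + 32.06 = 97.44 g/mol.
n(S) = 389.21 g / 32.06 g/mol = 12.140 mol.
From the equation the S:ZnS mole ratio is 1:1, so n(ZnS) = 12.140 × 1/1 = 12.140 mol.
Mass of ZnS = 12.140 mol × 97.44 g/mol = 1182.9 g.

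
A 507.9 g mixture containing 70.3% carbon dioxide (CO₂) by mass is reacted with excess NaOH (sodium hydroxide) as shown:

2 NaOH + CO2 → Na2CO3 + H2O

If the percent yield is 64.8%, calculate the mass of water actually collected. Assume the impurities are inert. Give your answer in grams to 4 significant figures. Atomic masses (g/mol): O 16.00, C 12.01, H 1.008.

Pure CO2 available = 507.9 g × 0.703 = 357.05 g.
M(CO2) = 12.01 + 2(16.00) = 44.01 g/mol.
M(H2O) = 2(1.008) + 16.00 = 18.016 g/mol.
n(CO2) = 357.05 g / 44.01 g/mol = 8.1130 mol.
From the equation the CO2:H2O mole ratio is 1:1, so n(H2O) = 8.1130 × 1/1 = 8.1130 mol.
Mass of H2O = 8.1130 mol × 18.016 g/mol = 146.16 g.
Actual mass collected = 146.16 g × 0.648 = 94.714 g.

94.71 g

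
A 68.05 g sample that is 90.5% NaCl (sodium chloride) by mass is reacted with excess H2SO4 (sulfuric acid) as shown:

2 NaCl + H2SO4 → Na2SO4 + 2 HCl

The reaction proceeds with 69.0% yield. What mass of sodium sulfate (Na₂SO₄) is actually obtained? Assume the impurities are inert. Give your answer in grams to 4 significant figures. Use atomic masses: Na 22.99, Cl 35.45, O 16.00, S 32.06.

51.64 g

Pure NaCl available = 68.05 g × 0.905 = 61.585 g.
M(NaCl) = 22.99 + 35.45 = 58.44 g/mol.
M(Na2SO4) = 2(22.99) + 32.06 + 4(16.00) = 142.04 g/mol.
n(NaCl) = 61.585 g / 58.44 g/mol = 1.0538 mol.
From the equation the NaCl:Na2SO4 mole ratio is 2:1, so n(Na2SO4) = 1.0538 × 1/2 = 0.52691 mol.
Mass of Na2SO4 = 0.52691 mol × 142.04 g/mol = 74.842 g.
Actual mass collected = 74.842 g × 0.690 = 51.641 g.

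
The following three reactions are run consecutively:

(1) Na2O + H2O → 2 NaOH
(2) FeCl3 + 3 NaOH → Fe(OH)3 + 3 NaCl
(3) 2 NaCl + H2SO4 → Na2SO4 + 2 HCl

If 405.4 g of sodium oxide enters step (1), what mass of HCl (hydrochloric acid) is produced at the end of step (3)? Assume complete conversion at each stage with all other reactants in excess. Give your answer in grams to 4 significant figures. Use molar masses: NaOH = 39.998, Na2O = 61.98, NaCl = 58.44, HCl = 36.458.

476.9 g

n(Na2O) = 405.4 / 61.98 = 6.5408 mol.
Reaction (1): Na2O→NaOH ratio 1:2 ⇒ n(NaOH) = 13.082 mol.
Reaction (2): NaOH→NaCl ratio 3:3 ⇒ n(NaCl) = 13.082 mol.
Reaction (3): NaCl→HCl ratio 2:2 ⇒ n(HCl) = 13.082 mol.
Mass of HCl = 13.082 × 36.458 = 476.93 g.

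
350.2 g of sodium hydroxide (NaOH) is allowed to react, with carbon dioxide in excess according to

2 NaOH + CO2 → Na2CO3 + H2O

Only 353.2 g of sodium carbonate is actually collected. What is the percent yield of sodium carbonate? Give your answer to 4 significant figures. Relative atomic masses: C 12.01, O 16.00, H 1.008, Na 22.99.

76.12 %

M(NaOH) = 22.99 + 16.00 + 1.008 = 39.998 g/mol.
M(Na2CO3) = 2(22.99) + 12.01 + 3(16.00) = 105.99 g/mol.
n(NaOH) = 350.20 g / 39.998 g/mol = 8.7554 mol.
From the equation the NaOH:Na2CO3 mole ratio is 2:1, so n(Na2CO3) = 8.7554 × 1/2 = 4.3777 mol.
Mass of Na2CO3 = 4.3777 mol × 105.99 g/mol = 463.99 g.
This is the theoretical yield. Percent yield = 353.2 g / 463.99 g × 100% = 76.122%.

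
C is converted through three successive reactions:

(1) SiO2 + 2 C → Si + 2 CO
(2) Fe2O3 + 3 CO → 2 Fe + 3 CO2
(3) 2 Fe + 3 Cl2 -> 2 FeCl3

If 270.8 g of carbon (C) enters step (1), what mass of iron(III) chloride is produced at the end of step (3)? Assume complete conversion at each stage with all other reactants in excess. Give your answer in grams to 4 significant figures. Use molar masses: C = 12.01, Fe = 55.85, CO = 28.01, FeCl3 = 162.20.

2438 g

n(C) = 270.8 / 12.01 = 22.548 mol.
Reaction (1): C→CO ratio 2:2 ⇒ n(CO) = 22.548 mol.
Reaction (2): CO→Fe ratio 3:2 ⇒ n(Fe) = 15.032 mol.
Reaction (3): Fe→FeCl3 ratio 2:2 ⇒ n(FeCl3) = 15.032 mol.
Mass of FeCl3 = 15.032 × 162.20 = 2438.2 g.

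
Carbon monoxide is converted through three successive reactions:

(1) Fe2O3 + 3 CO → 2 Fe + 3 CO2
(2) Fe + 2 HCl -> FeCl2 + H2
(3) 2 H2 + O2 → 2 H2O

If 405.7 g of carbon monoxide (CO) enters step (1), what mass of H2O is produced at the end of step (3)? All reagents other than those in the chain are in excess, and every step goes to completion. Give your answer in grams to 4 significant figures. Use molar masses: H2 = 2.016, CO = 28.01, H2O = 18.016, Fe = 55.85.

n(CO) = 405.7 / 28.01 = 14.484 mol.
Reaction (1): CO→Fe ratio 3:2 ⇒ n(Fe) = 9.6561 mol.
Reaction (2): Fe→H2 ratio 1:1 ⇒ n(H2) = 9.6561 mol.
Reaction (3): H2→H2O ratio 2:2 ⇒ n(H2O) = 9.6561 mol.
Mass of H2O = 9.6561 × 18.016 = 173.96 g.

174.0 g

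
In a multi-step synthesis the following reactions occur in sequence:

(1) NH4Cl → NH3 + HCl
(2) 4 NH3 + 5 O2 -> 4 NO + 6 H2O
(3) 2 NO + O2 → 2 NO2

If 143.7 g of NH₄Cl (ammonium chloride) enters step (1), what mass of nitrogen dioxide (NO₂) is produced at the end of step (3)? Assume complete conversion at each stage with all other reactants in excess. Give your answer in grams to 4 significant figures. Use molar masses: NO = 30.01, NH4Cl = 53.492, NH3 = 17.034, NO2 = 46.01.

123.6 g

n(NH4Cl) = 143.7 / 53.492 = 2.6864 mol.
Reaction (1): NH4Cl→NH3 ratio 1:1 ⇒ n(NH3) = 2.6864 mol.
Reaction (2): NH3→NO ratio 4:4 ⇒ n(NO) = 2.6864 mol.
Reaction (3): NO→NO2 ratio 2:2 ⇒ n(NO2) = 2.6864 mol.
Mass of NO2 = 2.6864 × 46.01 = 123.60 g.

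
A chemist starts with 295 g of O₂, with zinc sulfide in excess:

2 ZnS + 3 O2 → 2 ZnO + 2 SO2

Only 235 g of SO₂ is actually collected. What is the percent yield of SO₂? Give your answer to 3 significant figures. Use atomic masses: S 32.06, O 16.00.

M(O2) = 2(16.00) = 32.00 g/mol.
M(SO2) = 32.06 + 2(16.00) = 64.06 g/mol.
n(O2) = 295.0 g / 32.00 g/mol = 9.219 mol.
From the equation the O2:SO2 mole ratio is 3:2, so n(SO2) = 9.219 × 2/3 = 6.146 mol.
Mass of SO2 = 6.146 mol × 64.06 g/mol = 393.7 g.
This is the theoretical yield. Percent yield = 235 g / 393.7 g × 100% = 59.69%.

59.7 %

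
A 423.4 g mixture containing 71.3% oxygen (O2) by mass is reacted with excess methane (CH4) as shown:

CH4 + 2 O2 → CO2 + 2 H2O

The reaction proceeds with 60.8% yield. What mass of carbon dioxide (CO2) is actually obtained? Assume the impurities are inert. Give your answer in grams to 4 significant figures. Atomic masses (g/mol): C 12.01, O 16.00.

Pure O2 available = 423.4 g × 0.713 = 301.88 g.
M(O2) = 2(16.00) = 32.00 g/mol.
M(CO2) = 12.01 + 2(16.00) = 44.01 g/mol.
n(O2) = 301.88 g / 32.00 g/mol = 9.4339 mol.
From the equation the O2:CO2 mole ratio is 2:1, so n(CO2) = 9.4339 × 1/2 = 4.7169 mol.
Mass of CO2 = 4.7169 mol × 44.01 g/mol = 207.59 g.
Actual mass collected = 207.59 g × 0.608 = 126.22 g.

126.2 g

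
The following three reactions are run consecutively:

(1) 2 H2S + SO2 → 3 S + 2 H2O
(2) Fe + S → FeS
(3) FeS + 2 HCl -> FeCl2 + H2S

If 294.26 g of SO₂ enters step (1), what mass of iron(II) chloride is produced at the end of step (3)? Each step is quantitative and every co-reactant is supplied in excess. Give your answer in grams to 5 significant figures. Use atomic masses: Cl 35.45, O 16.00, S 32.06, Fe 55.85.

M(SO2) = 32.06 + 2(16.00) = 64.06 g/mol.
M(FeCl2) = 55.85 + 2(35.45) = 126.75 g/mol.
n(SO2) = 294.26 / 64.06 = 4.59351 mol.
Reaction (1): SO2→S ratio 1:3 ⇒ n(S) = 13.7805 mol.
Reaction (2): S→FeS ratio 1:1 ⇒ n(FeS) = 13.7805 mol.
Reaction (3): FeS→FeCl2 ratio 1:1 ⇒ n(FeCl2) = 13.7805 mol.
Mass of FeCl2 = 13.7805 × 126.75 = 1746.68 g.

1746.7 g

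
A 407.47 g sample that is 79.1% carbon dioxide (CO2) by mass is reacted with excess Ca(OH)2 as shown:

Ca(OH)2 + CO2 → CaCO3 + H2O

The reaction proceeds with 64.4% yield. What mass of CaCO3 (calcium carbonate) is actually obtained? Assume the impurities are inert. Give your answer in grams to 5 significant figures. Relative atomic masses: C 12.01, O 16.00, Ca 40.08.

472.06 g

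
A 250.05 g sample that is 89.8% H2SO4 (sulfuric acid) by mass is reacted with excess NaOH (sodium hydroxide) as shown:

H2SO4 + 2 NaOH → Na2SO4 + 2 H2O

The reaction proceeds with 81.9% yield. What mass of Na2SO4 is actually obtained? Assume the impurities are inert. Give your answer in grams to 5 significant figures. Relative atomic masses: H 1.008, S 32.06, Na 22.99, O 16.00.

266.34 g

Pure H2SO4 available = 250.05 g × 0.898 = 224.545 g.
M(H2SO4) = 2(1.008) + 32.06 + 4(16.00) = 98.076 g/mol.
M(Na2SO4) = 2(22.99) + 32.06 + 4(16.00) = 142.04 g/mol.
n(H2SO4) = 224.545 g / 98.076 g/mol = 2.28950 mol.
From the equation the H2SO4:Na2SO4 mole ratio is 1:1, so n(Na2SO4) = 2.28950 × 1/1 = 2.28950 mol.
Mass of Na2SO4 = 2.28950 mol × 142.04 g/mol = 325.200 g.
Actual mass collected = 325.200 g × 0.819 = 266.339 g.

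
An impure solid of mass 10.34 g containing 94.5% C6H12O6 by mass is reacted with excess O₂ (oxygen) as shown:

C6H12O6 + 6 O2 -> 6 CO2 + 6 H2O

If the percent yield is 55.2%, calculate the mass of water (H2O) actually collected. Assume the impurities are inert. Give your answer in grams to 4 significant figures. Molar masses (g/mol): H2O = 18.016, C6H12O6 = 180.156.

Pure C6H12O6 available = 10.34 g × 0.945 = 9.7713 g.
n(C6H12O6) = 9.7713 g / 180.156 g/mol = 0.054238 mol.
From the equation the C6H12O6:H2O mole ratio is 1:6, so n(H2O) = 0.054238 × 6/1 = 0.32543 mol.
Mass of H2O = 0.32543 mol × 18.016 g/mol = 5.8629 g.
Actual mass collected = 5.8629 g × 0.552 = 3.2363 g.

3.236 g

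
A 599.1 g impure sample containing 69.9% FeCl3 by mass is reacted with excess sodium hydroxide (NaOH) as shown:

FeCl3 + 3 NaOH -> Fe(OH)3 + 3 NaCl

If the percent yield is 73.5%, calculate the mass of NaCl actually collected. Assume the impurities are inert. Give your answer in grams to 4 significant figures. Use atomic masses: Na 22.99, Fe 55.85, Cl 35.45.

332.7 g

Pure FeCl3 available = 599.1 g × 0.699 = 418.77 g.
M(FeCl3) = 55.85 + 3(35.45) = 162.20 g/mol.
M(NaCl) = 22.99 + 35.45 = 58.44 g/mol.
n(FeCl3) = 418.77 g / 162.20 g/mol = 2.5818 mol.
From the equation the FeCl3:NaCl mole ratio is 1:3, so n(NaCl) = 2.5818 × 3/1 = 7.7455 mol.
Mass of NaCl = 7.7455 mol × 58.44 g/mol = 452.64 g.
Actual mass collected = 452.64 g × 0.735 = 332.69 g.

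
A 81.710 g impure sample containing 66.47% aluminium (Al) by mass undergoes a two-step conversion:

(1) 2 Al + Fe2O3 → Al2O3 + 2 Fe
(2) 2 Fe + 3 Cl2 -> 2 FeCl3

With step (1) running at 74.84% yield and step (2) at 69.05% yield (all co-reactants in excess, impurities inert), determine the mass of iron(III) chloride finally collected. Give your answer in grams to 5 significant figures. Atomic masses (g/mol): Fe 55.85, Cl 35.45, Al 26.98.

Pure Al = 81.710 × 0.6647 = 54.3126 g.
M(Al) = 26.98 g/mol.
M(FeCl3) = 55.85 + 3(35.45) = 162.20 g/mol.
n(Al) = 54.3126 / 26.98 = 2.01307 mol.
Step 1 (Al:Fe = 2:2): theoretical n(Fe) = 2.01307 mol; at 74.84% yield, n(Fe) = 1.50658 mol.
Step 2 (Fe:FeCl3 = 2:2): theoretical n(FeCl3) = 1.50658 mol, so theoretical mass = 1.50658 × 162.20 = 244.368 g.
At 69.05% yield, actual mass of FeCl3 = 244.368 × 0.6905 = 168.736 g.

168.74 g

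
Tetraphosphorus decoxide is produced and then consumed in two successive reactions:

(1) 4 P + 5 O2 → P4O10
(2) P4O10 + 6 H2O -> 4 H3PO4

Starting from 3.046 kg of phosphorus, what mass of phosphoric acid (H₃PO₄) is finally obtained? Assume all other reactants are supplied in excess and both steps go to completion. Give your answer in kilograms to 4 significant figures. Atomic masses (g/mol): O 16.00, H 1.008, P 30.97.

M(P) = 30.97 g/mol.
M(H3PO4) = 3(1.008) + 30.97 + 4(16.00) = 97.994 g/mol.
3.046 kg = 3046.0 g.
n(P) = 3046.0 / 30.97 = 98.353 mol.
Step 1 gives a 4:1 ratio of P to P4O10, so n(P4O10) = 24.588 mol.
In step 2 the P4O10:H3PO4 ratio is 1:4, so n(H3PO4) = 98.353 mol.
Mass of H3PO4 = 98.353 × 97.994 = 9638.0 g = 9.638 kg.

9.638 kg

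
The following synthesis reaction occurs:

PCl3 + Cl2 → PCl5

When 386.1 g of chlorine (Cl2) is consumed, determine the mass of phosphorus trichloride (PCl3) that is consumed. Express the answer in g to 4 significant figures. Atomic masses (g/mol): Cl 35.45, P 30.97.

M(Cl2) = 2(35.45) = 70.90 g/mol.
M(PCl3) = 30.97 + 3(35.45) = 137.32 g/mol.
n(Cl2) = 386.10 g / 70.90 g/mol = 5.4457 mol.
From the equation the Cl2:PCl3 mole ratio is 1:1, so n(PCl3) = 5.4457 × 1/1 = 5.4457 mol.
Mass of PCl3 = 5.4457 mol × 137.32 g/mol = 747.80 g.

747.8 g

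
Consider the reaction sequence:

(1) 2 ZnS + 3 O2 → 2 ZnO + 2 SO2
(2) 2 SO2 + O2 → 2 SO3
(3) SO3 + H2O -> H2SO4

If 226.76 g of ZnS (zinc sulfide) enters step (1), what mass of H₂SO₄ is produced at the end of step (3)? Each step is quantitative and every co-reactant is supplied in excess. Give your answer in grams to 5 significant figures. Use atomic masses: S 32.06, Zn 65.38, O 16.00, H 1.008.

228.24 g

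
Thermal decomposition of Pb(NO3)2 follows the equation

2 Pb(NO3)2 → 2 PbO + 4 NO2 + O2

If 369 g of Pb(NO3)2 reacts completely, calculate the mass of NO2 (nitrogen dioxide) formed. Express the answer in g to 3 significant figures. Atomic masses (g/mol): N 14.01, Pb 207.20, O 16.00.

103 g

M(Pb(NO3)2) = 207.20 + 2(14.01) + 6(16.00) = 331.22 g/mol.
M(NO2) = 14.01 + 2(16.00) = 46.01 g/mol.
n(Pb(NO3)2) = 369.0 g / 331.22 g/mol = 1.114 mol.
From the equation the Pb(NO3)2:NO2 mole ratio is 2:4, so n(NO2) = 1.114 × 4/2 = 2.228 mol.
Mass of NO2 = 2.228 mol × 46.01 g/mol = 102.5 g.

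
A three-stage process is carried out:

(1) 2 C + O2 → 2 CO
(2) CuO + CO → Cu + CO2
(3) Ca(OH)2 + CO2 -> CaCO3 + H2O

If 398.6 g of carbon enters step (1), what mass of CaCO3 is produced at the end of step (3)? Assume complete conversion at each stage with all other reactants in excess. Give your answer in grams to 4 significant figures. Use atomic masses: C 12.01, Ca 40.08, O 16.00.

M(C) = 12.01 g/mol.
M(CaCO3) = 40.08 + 12.01 + 3(16.00) = 100.09 g/mol.
n(C) = 398.6 / 12.01 = 33.189 mol.
Reaction (1): C→CO ratio 2:2 ⇒ n(CO) = 33.189 mol.
Reaction (2): CO→CO2 ratio 1:1 ⇒ n(CO2) = 33.189 mol.
Reaction (3): CO2→CaCO3 ratio 1:1 ⇒ n(CaCO3) = 33.189 mol.
Mass of CaCO3 = 33.189 × 100.09 = 3321.9 g.

3322 g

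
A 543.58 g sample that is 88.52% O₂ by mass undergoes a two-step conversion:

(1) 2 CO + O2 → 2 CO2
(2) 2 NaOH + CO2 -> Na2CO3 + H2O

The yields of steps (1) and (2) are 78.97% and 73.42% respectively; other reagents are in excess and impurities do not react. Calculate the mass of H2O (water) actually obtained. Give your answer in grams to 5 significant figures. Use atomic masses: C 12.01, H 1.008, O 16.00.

314.14 g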